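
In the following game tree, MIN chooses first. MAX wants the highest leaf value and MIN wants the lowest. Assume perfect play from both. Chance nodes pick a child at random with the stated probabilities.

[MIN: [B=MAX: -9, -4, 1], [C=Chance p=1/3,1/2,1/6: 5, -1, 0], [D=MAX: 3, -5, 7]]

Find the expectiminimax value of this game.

1

B (MAX): max(-9, -4, 1) = 1
C (Chance): 1/3·5 + 1/2·-1 + 1/6·0 = 1.17
D (MAX): max(3, -5, 7) = 7
Root (MIN): min(1, 1.17, 7) = 1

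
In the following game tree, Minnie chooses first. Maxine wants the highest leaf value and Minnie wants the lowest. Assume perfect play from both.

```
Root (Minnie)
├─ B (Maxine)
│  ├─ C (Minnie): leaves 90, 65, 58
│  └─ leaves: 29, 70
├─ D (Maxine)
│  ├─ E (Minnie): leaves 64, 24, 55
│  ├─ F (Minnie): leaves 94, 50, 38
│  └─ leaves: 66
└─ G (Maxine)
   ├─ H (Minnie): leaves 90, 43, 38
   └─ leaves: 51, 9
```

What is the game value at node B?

70

C: min(90, 65, 58) = 58
B: max(58, 29, 70) = 70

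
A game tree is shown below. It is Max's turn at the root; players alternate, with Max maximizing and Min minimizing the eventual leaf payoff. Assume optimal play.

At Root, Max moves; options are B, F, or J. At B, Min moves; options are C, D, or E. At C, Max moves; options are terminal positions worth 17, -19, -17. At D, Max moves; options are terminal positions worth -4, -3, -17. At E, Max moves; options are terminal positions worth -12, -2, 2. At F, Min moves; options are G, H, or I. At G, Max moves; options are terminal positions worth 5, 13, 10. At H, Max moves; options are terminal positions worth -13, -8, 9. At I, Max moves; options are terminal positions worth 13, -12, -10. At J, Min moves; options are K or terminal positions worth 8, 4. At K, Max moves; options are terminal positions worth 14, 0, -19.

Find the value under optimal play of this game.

9

C (Max): max(17, -19, -17) = 17
D (Max): max(-4, -3, -17) = -3
E (Max): max(-12, -2, 2) = 2
B (Min): min(17, -3, 2) = -3
G (Max): max(5, 13, 10) = 13
H (Max): max(-13, -8, 9) = 9
I (Max): max(13, -12, -10) = 13
F (Min): min(13, 9, 13) = 9
K (Max): max(14, 0, -19) = 14
J (Min): min(14, 8, 4) = 4
Root (Max): max(-3, 9, 4) = 9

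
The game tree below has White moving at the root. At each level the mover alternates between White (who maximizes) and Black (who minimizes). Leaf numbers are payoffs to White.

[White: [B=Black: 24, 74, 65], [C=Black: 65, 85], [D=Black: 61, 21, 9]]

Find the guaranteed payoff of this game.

B (Black): min(24, 74, 65) = 24
C (Black): min(65, 85) = 65
D (Black): min(61, 21, 9) = 9
Root (White): max(24, 65, 9) = 65

65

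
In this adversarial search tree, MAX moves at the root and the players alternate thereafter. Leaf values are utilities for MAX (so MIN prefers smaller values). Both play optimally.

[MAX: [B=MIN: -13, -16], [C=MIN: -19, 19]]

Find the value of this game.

-16

B (MIN): min(-13, -16) = -16
C (MIN): min(-19, 19) = -19
Root (MAX): max(-16, -19) = -16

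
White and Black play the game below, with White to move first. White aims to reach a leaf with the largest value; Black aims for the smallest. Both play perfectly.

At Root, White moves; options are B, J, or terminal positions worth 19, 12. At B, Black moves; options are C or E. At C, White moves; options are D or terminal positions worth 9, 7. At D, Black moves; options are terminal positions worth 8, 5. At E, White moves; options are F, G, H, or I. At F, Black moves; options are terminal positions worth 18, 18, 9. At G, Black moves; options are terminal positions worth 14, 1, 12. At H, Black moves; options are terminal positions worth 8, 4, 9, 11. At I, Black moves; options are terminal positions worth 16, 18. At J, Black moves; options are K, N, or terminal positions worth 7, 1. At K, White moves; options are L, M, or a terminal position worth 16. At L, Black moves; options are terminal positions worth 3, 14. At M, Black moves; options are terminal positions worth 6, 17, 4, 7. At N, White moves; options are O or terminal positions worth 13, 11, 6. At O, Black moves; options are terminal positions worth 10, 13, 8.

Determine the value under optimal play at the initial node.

D (Black): min(8, 5) = 5
C (White): max(5, 9, 7) = 9
F (Black): min(18, 18, 9) = 9
G (Black): min(14, 1, 12) = 1
H (Black): min(8, 4, 9, 11) = 4
I (Black): min(16, 18) = 16
E (White): max(9, 1, 4, 16) = 16
B (Black): min(9, 16) = 9
L (Black): min(3, 14) = 3
M (Black): min(6, 17, 4, 7) = 4
K (White): max(3, 4, 16) = 16
O (Black): min(10, 13, 8) = 8
N (White): max(8, 13, 11, 6) = 13
J (Black): min(16, 13, 7, 1) = 1
Root (White): max(9, 1, 19, 12) = 19

19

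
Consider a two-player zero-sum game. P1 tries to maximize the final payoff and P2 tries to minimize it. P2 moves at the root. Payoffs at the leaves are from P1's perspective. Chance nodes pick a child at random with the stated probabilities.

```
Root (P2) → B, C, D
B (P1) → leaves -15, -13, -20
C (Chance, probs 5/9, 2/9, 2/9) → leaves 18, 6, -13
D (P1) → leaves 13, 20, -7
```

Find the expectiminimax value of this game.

B (P1): max(-15, -13, -20) = -13
C (Chance): 5/9·18 + 2/9·6 + 2/9·-13 = 8.44
D (P1): max(13, 20, -7) = 20
Root (P2): min(-13, 8.44, 20) = -13

-13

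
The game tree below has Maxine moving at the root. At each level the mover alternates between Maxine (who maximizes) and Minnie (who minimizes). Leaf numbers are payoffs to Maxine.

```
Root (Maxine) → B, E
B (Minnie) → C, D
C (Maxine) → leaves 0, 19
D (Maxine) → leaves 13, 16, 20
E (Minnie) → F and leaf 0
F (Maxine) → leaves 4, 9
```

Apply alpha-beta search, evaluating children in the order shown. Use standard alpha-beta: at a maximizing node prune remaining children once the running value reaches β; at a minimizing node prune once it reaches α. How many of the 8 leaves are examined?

C [α=-∞,β=+∞]: v=19
D [α=-∞,β=19]: v=20
B [α=-∞,β=+∞]: v=19
F [α=19,β=+∞]: v=9
E [α=19,β=+∞]: v=9 after child 1 ≤ α → α-cutoff, skip 1
Root [α=-∞,β=+∞]: v=19
Leaves evaluated: 7 of 8.

7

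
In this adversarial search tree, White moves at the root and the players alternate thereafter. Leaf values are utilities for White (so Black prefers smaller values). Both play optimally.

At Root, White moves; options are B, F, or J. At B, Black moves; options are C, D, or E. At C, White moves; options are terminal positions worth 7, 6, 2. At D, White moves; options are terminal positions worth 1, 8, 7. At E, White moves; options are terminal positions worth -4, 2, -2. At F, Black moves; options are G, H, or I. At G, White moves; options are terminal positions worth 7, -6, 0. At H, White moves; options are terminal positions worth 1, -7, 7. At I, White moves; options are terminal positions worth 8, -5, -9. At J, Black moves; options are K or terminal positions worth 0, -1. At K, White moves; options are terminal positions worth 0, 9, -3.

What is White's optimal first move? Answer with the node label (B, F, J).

C (White): max(7, 6, 2) = 7
D (White): max(1, 8, 7) = 8
E (White): max(-4, 2, -2) = 2
B (Black): min(7, 8, 2) = 2
G (White): max(7, -6, 0) = 7
H (White): max(1, -7, 7) = 7
I (White): max(8, -5, -9) = 8
F (Black): min(7, 7, 8) = 7
K (White): max(0, 9, -3) = 9
J (Black): min(9, 0, -1) = -1
Root (White): max(2, 7, -1) = 7
White picks the child with the highest value: F (value 7).

F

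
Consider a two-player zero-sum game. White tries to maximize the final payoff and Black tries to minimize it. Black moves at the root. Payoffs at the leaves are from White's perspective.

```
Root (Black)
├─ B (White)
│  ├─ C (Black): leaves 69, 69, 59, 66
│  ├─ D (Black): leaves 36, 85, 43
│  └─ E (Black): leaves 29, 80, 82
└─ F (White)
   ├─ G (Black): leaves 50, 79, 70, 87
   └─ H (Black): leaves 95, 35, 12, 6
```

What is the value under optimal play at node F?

50

G: min(50, 79, 70, 87) = 50
H: min(95, 35, 12, 6) = 6
F: max(50, 6) = 50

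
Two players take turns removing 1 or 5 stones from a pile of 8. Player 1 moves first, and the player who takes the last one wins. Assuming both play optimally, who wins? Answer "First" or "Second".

Positions where the player to move wins (W) vs loses (L):
i:   0  1  2  3  4  5  6  7  8
     L  W  L  W  L  W  L  W  L
Position 8 is L, so the second player wins.

Second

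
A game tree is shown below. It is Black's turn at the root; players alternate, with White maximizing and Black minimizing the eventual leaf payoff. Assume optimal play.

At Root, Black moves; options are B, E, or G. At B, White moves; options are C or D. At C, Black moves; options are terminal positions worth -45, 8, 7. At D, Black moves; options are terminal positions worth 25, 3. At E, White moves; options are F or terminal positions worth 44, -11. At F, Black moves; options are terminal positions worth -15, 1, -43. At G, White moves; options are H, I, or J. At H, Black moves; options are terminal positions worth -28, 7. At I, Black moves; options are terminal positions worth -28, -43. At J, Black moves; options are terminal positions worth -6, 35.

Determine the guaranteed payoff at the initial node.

C (Black): min(-45, 8, 7) = -45
D (Black): min(25, 3) = 3
B (White): max(-45, 3) = 3
F (Black): min(-15, 1, -43) = -43
E (White): max(-43, 44, -11) = 44
H (Black): min(-28, 7) = -28
I (Black): min(-28, -43) = -43
J (Black): min(-6, 35) = -6
G (White): max(-28, -43, -6) = -6
Root (Black): min(3, 44, -6) = -6

-6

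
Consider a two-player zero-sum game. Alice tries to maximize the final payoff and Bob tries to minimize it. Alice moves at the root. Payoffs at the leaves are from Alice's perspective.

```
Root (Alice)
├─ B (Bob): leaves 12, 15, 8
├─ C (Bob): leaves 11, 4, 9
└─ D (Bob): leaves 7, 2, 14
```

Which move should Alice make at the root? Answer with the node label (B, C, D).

B

B (Bob): min(12, 15, 8) = 8
C (Bob): min(11, 4, 9) = 4
D (Bob): min(7, 2, 14) = 2
Root (Alice): max(8, 4, 2) = 8
Alice picks the child with the highest value: B (value 8).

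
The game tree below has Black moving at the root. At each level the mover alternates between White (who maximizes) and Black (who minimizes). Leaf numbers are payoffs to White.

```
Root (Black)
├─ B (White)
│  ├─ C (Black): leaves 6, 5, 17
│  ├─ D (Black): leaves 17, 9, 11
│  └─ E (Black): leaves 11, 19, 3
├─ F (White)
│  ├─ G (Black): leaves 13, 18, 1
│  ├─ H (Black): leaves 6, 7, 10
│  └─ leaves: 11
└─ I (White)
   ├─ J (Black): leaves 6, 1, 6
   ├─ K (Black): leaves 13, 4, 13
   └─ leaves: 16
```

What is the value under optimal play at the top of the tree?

C (Black): min(6, 5, 17) = 5
D (Black): min(17, 9, 11) = 9
E (Black): min(11, 19, 3) = 3
B (White): max(5, 9, 3) = 9
G (Black): min(13, 18, 1) = 1
H (Black): min(6, 7, 10) = 6
F (White): max(1, 6, 11) = 11
J (Black): min(6, 1, 6) = 1
K (Black): min(13, 4, 13) = 4
I (White): max(1, 4, 16) = 16
Root (Black): min(9, 11, 16) = 9

9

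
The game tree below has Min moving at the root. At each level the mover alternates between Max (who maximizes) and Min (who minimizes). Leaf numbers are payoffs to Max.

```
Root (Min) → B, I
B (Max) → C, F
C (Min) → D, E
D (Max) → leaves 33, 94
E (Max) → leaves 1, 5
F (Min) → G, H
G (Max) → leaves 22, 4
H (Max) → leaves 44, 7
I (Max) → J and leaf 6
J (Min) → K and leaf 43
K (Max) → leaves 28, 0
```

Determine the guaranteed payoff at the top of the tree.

22

D (Max): max(33, 94) = 94
E (Max): max(1, 5) = 5
C (Min): min(94, 5) = 5
G (Max): max(22, 4) = 22
H (Max): max(44, 7) = 44
F (Min): min(22, 44) = 22
B (Max): max(5, 22) = 22
K (Max): max(28, 0) = 28
J (Min): min(28, 43) = 28
I (Max): max(28, 6) = 28
Root (Min): min(22, 28) = 22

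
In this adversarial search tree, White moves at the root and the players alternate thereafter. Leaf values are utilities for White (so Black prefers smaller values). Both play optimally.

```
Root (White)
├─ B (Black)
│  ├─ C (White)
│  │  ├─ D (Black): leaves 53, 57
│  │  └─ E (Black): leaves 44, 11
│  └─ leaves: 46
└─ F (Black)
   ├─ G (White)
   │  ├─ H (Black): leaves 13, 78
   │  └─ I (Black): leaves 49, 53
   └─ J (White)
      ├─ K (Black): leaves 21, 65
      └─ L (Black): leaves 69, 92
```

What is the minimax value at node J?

69

K: min(21, 65) = 21
L: min(69, 92) = 69
J: max(21, 69) = 69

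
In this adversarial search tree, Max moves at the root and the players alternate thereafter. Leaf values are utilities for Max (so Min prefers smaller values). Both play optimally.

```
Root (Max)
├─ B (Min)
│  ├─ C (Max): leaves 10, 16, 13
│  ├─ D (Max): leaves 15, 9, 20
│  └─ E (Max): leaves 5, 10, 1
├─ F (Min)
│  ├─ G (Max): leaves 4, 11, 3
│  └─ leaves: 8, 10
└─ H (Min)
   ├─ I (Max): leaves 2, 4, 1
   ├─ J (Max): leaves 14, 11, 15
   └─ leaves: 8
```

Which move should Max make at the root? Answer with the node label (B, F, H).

C (Max): max(10, 16, 13) = 16
D (Max): max(15, 9, 20) = 20
E (Max): max(5, 10, 1) = 10
B (Min): min(16, 20, 10) = 10
G (Max): max(4, 11, 3) = 11
F (Min): min(11, 8, 10) = 8
I (Max): max(2, 4, 1) = 4
J (Max): max(14, 11, 15) = 15
H (Min): min(4, 15, 8) = 4
Root (Max): max(10, 8, 4) = 10
Max picks the child with the highest value: B (value 10).

B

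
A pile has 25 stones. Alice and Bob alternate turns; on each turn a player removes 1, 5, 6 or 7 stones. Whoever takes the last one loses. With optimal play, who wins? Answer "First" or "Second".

Compute winning (W) and losing (L) positions by backward induction:
i:   0  1  2  3  4  5  6  7  8  9 10 11 12 13 14 15 16 17 18 19 20 21 22 23 24 25
     W  L  W  L  W  L  W  W  W  W  W  W  W  L  W  L  W  L  W  W  W  W  W  W  W  L
Position 25 is L, so the second player wins.

Second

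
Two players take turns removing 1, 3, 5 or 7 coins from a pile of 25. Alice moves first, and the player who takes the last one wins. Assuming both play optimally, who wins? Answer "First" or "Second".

First

Mark each pile size as W (mover wins) or L (mover loses):
i:   0  1  2  3  4  5  6  7  8  9 10 11 12 13 14 15 16 17 18 19 20 21 22 23 24 25
     L  W  L  W  L  W  L  W  L  W  L  W  L  W  L  W  L  W  L  W  L  W  L  W  L  W
Position 25 is W, so the first player wins.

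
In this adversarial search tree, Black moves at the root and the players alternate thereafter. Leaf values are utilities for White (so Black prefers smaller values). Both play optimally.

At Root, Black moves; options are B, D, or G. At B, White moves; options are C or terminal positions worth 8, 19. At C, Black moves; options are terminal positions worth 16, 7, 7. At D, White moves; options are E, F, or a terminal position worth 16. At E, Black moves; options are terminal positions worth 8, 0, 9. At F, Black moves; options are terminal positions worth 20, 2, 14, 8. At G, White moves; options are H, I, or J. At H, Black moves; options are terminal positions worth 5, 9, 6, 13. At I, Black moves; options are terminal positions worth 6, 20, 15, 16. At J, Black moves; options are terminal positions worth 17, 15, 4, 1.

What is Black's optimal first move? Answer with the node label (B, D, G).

G

C (Black): min(16, 7, 7) = 7
B (White): max(7, 8, 19) = 19
E (Black): min(8, 0, 9) = 0
F (Black): min(20, 2, 14, 8) = 2
D (White): max(0, 2, 16) = 16
H (Black): min(5, 9, 6, 13) = 5
I (Black): min(6, 20, 15, 16) = 6
J (Black): min(17, 15, 4, 1) = 1
G (White): max(5, 6, 1) = 6
Root (Black): min(19, 16, 6) = 6
Black picks the child with the lowest value: G (value 6).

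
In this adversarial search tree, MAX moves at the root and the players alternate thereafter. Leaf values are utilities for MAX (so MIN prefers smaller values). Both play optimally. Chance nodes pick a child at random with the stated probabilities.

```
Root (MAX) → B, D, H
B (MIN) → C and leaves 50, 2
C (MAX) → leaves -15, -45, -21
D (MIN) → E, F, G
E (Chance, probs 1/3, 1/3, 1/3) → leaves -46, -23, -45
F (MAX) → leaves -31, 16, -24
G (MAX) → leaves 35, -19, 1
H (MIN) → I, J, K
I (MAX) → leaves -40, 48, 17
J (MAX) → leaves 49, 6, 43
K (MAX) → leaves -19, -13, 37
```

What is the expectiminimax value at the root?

C (MAX): max(-15, -45, -21) = -15
B (MIN): min(-15, 50, 2) = -15
E (Chance): 1/3·-46 + 1/3·-23 + 1/3·-45 = -38
F (MAX): max(-31, 16, -24) = 16
G (MAX): max(35, -19, 1) = 35
D (MIN): min(-38, 16, 35) = -38
I (MAX): max(-40, 48, 17) = 48
J (MAX): max(49, 6, 43) = 49
K (MAX): max(-19, -13, 37) = 37
H (MIN): min(48, 49, 37) = 37
Root (MAX): max(-15, -38, 37) = 37

37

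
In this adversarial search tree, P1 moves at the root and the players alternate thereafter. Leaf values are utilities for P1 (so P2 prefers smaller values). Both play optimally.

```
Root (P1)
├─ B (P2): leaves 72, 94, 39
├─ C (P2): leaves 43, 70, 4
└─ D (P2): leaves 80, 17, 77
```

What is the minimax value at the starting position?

B (P2): min(72, 94, 39) = 39
C (P2): min(43, 70, 4) = 4
D (P2): min(80, 17, 77) = 17
Root (P1): max(39, 4, 17) = 39

39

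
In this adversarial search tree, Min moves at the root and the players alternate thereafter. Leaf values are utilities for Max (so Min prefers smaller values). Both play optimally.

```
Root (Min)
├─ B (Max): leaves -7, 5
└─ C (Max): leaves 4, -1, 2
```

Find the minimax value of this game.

B (Max): max(-7, 5) = 5
C (Max): max(4, -1, 2) = 4
Root (Min): min(5, 4) = 4

4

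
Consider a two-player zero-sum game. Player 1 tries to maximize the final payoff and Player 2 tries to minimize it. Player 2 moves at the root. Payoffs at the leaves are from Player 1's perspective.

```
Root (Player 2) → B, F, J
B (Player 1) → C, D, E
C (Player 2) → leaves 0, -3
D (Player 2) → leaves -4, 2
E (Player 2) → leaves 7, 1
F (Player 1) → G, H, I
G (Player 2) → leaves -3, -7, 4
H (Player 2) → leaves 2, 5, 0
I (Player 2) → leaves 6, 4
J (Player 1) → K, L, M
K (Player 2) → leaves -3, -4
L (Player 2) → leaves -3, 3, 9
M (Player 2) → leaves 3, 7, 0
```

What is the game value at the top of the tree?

C (Player 2): min(0, -3) = -3
D (Player 2): min(-4, 2) = -4
E (Player 2): min(7, 1) = 1
B (Player 1): max(-3, -4, 1) = 1
G (Player 2): min(-3, -7, 4) = -7
H (Player 2): min(2, 5, 0) = 0
I (Player 2): min(6, 4) = 4
F (Player 1): max(-7, 0, 4) = 4
K (Player 2): min(-3, -4) = -4
L (Player 2): min(-3, 3, 9) = -3
M (Player 2): min(3, 7, 0) = 0
J (Player 1): max(-4, -3, 0) = 0
Root (Player 2): min(1, 4, 0) = 0

0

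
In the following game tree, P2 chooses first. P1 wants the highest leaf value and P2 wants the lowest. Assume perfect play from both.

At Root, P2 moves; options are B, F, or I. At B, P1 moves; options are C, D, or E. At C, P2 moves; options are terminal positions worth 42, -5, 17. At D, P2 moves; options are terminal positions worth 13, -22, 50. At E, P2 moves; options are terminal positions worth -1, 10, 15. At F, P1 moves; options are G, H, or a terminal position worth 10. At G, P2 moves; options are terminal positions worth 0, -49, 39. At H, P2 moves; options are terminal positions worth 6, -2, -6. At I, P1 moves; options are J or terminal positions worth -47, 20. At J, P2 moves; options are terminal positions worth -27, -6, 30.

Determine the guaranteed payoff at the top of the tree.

-1

C (P2): min(42, -5, 17) = -5
D (P2): min(13, -22, 50) = -22
E (P2): min(-1, 10, 15) = -1
B (P1): max(-5, -22, -1) = -1
G (P2): min(0, -49, 39) = -49
H (P2): min(6, -2, -6) = -6
F (P1): max(-49, -6, 10) = 10
J (P2): min(-27, -6, 30) = -27
I (P1): max(-27, -47, 20) = 20
Root (P2): min(-1, 10, 20) = -1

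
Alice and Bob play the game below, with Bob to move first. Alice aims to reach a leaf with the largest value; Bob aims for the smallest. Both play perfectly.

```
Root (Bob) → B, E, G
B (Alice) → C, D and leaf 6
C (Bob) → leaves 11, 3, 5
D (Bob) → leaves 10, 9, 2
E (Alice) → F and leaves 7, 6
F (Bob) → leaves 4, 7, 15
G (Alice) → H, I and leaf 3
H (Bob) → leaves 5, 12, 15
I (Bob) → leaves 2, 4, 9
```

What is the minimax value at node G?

H: min(5, 12, 15) = 5
I: min(2, 4, 9) = 2
G: max(5, 2, 3) = 5

5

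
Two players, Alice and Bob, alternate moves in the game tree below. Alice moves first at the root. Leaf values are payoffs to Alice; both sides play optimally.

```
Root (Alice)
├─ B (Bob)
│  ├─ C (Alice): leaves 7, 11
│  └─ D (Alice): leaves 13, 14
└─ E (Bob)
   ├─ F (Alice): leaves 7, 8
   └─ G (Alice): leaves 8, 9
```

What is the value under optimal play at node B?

11

C: max(7, 11) = 11
D: max(13, 14) = 14
B: min(11, 14) = 11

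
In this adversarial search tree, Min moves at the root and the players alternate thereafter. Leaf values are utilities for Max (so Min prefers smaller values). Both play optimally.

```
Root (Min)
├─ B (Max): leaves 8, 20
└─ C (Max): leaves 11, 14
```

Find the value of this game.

14

B (Max): max(8, 20) = 20
C (Max): max(11, 14) = 14
Root (Min): min(20, 14) = 14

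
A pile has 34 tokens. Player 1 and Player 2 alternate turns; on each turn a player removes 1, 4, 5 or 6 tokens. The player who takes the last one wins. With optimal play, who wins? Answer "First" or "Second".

Positions where the player to move wins (W) vs loses (L):
i:   0  1  2  3  4  5  6  7  8  9 10 11 12 13 14 15 16 17 18 19 20 21 22 23 24 25 26 27 28 29 30 31 32 33 34
     L  W  L  W  W  W  W  W  W  L  W  L  W  W  W  W  W  W  L  W  L  W  W  W  W  W  W  L  W  L  W  W  W  W  W
Position 34 is W, so the first player wins.

First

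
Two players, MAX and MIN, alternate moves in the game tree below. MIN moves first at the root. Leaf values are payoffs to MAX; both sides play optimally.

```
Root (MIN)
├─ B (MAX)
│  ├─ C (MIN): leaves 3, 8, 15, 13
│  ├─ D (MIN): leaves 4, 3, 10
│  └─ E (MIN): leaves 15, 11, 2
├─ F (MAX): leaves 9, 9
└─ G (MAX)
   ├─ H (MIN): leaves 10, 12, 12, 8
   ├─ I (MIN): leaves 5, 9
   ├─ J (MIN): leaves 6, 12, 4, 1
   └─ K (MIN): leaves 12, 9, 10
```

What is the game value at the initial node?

C (MIN): min(3, 8, 15, 13) = 3
D (MIN): min(4, 3, 10) = 3
E (MIN): min(15, 11, 2) = 2
B (MAX): max(3, 3, 2) = 3
F (MAX): max(9, 9) = 9
H (MIN): min(10, 12, 12, 8) = 8
I (MIN): min(5, 9) = 5
J (MIN): min(6, 12, 4, 1) = 1
K (MIN): min(12, 9, 10) = 9
G (MAX): max(8, 5, 1, 9) = 9
Root (MIN): min(3, 9, 9) = 3

3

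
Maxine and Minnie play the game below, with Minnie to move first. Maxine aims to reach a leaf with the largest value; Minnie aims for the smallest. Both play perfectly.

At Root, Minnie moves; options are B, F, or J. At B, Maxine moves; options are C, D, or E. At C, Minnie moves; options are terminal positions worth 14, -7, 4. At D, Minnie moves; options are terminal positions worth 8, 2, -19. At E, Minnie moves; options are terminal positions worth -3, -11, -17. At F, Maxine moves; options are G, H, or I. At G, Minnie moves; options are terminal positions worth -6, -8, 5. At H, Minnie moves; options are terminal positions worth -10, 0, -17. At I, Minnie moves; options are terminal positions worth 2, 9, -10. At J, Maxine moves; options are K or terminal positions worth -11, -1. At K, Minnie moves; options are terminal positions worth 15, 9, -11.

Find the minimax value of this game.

C (Minnie): min(14, -7, 4) = -7
D (Minnie): min(8, 2, -19) = -19
E (Minnie): min(-3, -11, -17) = -17
B (Maxine): max(-7, -19, -17) = -7
G (Minnie): min(-6, -8, 5) = -8
H (Minnie): min(-10, 0, -17) = -17
I (Minnie): min(2, 9, -10) = -10
F (Maxine): max(-8, -17, -10) = -8
K (Minnie): min(15, 9, -11) = -11
J (Maxine): max(-11, -11, -1) = -1
Root (Minnie): min(-7, -8, -1) = -8

-8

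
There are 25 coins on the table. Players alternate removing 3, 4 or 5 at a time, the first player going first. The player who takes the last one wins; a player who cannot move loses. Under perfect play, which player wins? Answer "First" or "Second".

Second

Mark each pile size as W (mover wins) or L (mover loses):
i:   0  1  2  3  4  5  6  7  8  9 10 11 12 13 14 15 16 17 18 19 20 21 22 23 24 25
     L  L  L  W  W  W  W  W  L  L  L  W  W  W  W  W  L  L  L  W  W  W  W  W  L  L
Position 25 is L, so the second player wins.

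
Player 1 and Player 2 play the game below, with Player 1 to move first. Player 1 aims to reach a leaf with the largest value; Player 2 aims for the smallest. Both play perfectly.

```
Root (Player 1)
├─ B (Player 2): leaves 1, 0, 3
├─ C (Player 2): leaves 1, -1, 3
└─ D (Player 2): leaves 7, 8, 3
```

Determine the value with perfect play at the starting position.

3

B (Player 2): min(1, 0, 3) = 0
C (Player 2): min(1, -1, 3) = -1
D (Player 2): min(7, 8, 3) = 3
Root (Player 1): max(0, -1, 3) = 3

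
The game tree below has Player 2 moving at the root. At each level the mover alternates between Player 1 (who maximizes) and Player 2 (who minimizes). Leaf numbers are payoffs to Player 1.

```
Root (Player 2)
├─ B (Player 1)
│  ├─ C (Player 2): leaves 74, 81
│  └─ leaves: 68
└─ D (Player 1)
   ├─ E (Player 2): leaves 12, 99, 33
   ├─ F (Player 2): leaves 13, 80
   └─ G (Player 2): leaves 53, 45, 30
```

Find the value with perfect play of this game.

C (Player 2): min(74, 81) = 74
B (Player 1): max(74, 68) = 74
E (Player 2): min(12, 99, 33) = 12
F (Player 2): min(13, 80) = 13
G (Player 2): min(53, 45, 30) = 30
D (Player 1): max(12, 13, 30) = 30
Root (Player 2): min(74, 30) = 30

30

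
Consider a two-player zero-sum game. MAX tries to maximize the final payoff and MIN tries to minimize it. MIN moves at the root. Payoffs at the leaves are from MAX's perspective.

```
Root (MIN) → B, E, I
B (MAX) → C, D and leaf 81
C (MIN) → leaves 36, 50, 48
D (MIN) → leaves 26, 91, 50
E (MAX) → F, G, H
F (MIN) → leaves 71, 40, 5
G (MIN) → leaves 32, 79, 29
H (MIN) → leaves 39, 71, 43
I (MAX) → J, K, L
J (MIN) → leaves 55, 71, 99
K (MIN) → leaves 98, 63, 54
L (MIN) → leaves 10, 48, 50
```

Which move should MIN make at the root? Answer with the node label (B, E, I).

C (MIN): min(36, 50, 48) = 36
D (MIN): min(26, 91, 50) = 26
B (MAX): max(36, 26, 81) = 81
F (MIN): min(71, 40, 5) = 5
G (MIN): min(32, 79, 29) = 29
H (MIN): min(39, 71, 43) = 39
E (MAX): max(5, 29, 39) = 39
J (MIN): min(55, 71, 99) = 55
K (MIN): min(98, 63, 54) = 54
L (MIN): min(10, 48, 50) = 10
I (MAX): max(55, 54, 10) = 55
Root (MIN): min(81, 39, 55) = 39
MIN picks the child with the lowest value: E (value 39).

E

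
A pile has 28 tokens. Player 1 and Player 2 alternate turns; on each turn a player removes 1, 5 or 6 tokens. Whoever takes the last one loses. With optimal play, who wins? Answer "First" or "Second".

First

i:   0  1  2  3  4  5  6  7  8  9 10 11 12 13 14 15 16 17 18 19 20 21 22 23 24 25 26 27 28
     W  L  W  L  W  L  W  W  W  W  W  W  L  W  L  W  L  W  W  W  W  W  W  L  W  L  W  L  W
Position 28 is W, so the first player wins.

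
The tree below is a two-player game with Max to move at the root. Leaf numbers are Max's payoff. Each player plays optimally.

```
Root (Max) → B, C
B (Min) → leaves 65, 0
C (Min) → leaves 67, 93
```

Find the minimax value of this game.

B (Min): min(65, 0) = 0
C (Min): min(67, 93) = 67
Root (Max): max(0, 67) = 67

67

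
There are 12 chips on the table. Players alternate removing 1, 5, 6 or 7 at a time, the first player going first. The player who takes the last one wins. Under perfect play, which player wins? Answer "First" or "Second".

Second

Positions where the player to move wins (W) vs loses (L):
i:   0  1  2  3  4  5  6  7  8  9 10 11 12
     L  W  L  W  L  W  W  W  W  W  W  W  L
Position 12 is L, so the second player wins.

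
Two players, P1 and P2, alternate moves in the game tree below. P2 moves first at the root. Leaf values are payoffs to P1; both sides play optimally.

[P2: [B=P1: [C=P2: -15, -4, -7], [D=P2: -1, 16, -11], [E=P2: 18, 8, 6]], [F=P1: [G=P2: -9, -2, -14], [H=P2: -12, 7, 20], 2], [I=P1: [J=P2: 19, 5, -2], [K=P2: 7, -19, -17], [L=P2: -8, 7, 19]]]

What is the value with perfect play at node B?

6

C: min(-15, -4, -7) = -15
D: min(-1, 16, -11) = -11
E: min(18, 8, 6) = 6
B: max(-15, -11, 6) = 6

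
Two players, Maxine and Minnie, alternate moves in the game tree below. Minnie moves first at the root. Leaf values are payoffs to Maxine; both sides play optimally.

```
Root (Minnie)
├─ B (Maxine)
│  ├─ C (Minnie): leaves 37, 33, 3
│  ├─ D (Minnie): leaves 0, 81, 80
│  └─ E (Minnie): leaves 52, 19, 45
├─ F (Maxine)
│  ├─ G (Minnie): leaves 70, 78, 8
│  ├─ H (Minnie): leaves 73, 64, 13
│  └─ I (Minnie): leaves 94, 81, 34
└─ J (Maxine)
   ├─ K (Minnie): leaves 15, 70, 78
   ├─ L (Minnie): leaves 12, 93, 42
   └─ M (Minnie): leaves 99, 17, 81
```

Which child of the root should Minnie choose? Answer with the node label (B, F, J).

C (Minnie): min(37, 33, 3) = 3
D (Minnie): min(0, 81, 80) = 0
E (Minnie): min(52, 19, 45) = 19
B (Maxine): max(3, 0, 19) = 19
G (Minnie): min(70, 78, 8) = 8
H (Minnie): min(73, 64, 13) = 13
I (Minnie): min(94, 81, 34) = 34
F (Maxine): max(8, 13, 34) = 34
K (Minnie): min(15, 70, 78) = 15
L (Minnie): min(12, 93, 42) = 12
M (Minnie): min(99, 17, 81) = 17
J (Maxine): max(15, 12, 17) = 17
Root (Minnie): min(19, 34, 17) = 17
Minnie picks the child with the lowest value: J (value 17).

J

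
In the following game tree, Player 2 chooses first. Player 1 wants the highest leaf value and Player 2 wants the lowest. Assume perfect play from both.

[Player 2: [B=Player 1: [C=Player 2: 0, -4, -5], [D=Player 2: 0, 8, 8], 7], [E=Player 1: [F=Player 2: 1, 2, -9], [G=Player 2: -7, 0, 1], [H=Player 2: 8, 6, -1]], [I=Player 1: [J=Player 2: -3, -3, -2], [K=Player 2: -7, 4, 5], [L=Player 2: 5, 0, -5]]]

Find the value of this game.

-3

C (Player 2): min(0, -4, -5) = -5
D (Player 2): min(0, 8, 8) = 0
B (Player 1): max(-5, 0, 7) = 7
F (Player 2): min(1, 2, -9) = -9
G (Player 2): min(-7, 0, 1) = -7
H (Player 2): min(8, 6, -1) = -1
E (Player 1): max(-9, -7, -1) = -1
J (Player 2): min(-3, -3, -2) = -3
K (Player 2): min(-7, 4, 5) = -7
L (Player 2): min(5, 0, -5) = -5
I (Player 1): max(-3, -7, -5) = -3
Root (Player 2): min(7, -1, -3) = -3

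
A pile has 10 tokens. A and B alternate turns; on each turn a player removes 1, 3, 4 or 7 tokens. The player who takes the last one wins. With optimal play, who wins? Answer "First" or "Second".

W/L table (W = player to move can force a win):
i:   0  1  2  3  4  5  6  7  8  9 10
     L  W  L  W  W  W  W  W  L  W  L
Position 10 is L, so the second player wins.

Second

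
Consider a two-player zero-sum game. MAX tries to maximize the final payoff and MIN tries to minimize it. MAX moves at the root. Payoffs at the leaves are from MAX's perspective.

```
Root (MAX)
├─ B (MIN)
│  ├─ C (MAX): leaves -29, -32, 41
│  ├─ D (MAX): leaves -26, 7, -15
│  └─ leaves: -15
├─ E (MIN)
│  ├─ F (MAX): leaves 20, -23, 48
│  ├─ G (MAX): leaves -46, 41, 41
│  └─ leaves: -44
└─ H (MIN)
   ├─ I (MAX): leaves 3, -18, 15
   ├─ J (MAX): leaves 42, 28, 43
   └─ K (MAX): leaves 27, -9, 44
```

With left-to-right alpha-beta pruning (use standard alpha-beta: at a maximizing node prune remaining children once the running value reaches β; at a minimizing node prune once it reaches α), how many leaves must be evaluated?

C [α=-∞,β=+∞]: v=41
D [α=-∞,β=41]: v=7
B [α=-∞,β=+∞]: v=-15
F [α=-15,β=+∞]: v=48
G [α=-15,β=48]: v=41
E [α=-15,β=+∞]: v=-44
I [α=-15,β=+∞]: v=15
J [α=-15,β=15]: v=42 after child 1 ≥ β → β-cutoff, skip 2
K [α=-15,β=15]: v=27 after child 1 ≥ β → β-cutoff, skip 2
H [α=-15,β=+∞]: v=15
Root [α=-∞,β=+∞]: v=15
Leaves evaluated: 19 of 23.

19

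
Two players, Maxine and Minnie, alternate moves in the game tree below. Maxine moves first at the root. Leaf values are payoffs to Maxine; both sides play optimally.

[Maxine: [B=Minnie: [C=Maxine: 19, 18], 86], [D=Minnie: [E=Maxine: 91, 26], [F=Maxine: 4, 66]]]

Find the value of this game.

66

C (Maxine): max(19, 18) = 19
B (Minnie): min(19, 86) = 19
E (Maxine): max(91, 26) = 91
F (Maxine): max(4, 66) = 66
D (Minnie): min(91, 66) = 66
Root (Maxine): max(19, 66) = 66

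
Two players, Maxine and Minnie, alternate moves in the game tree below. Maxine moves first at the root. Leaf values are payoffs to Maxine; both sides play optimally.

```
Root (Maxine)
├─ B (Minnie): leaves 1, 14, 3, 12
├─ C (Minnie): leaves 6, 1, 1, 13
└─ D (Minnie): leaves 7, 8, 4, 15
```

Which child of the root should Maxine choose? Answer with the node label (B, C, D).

B (Minnie): min(1, 14, 3, 12) = 1
C (Minnie): min(6, 1, 1, 13) = 1
D (Minnie): min(7, 8, 4, 15) = 4
Root (Maxine): max(1, 1, 4) = 4
Maxine picks the child with the highest value: D (value 4).

D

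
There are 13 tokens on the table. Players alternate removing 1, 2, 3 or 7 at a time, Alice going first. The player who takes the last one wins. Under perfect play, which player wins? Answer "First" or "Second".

First

W/L table (W = player to move can force a win):
i:   0  1  2  3  4  5  6  7  8  9 10 11 12 13
     L  W  W  W  L  W  W  W  L  W  W  W  L  W
Position 13 is W, so the first player wins.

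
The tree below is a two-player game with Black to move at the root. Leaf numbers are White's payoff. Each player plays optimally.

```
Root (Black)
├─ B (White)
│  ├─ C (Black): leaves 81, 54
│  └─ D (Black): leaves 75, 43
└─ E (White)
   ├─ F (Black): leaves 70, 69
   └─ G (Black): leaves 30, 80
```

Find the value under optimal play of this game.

54

C (Black): min(81, 54) = 54
D (Black): min(75, 43) = 43
B (White): max(54, 43) = 54
F (Black): min(70, 69) = 69
G (Black): min(30, 80) = 30
E (White): max(69, 30) = 69
Root (Black): min(54, 69) = 54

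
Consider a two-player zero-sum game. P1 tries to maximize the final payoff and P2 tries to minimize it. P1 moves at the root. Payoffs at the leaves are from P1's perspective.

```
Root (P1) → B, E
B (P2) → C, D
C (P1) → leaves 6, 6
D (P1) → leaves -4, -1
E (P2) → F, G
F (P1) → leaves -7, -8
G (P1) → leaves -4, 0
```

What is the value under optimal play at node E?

-7

F: max(-7, -8) = -7
G: max(-4, 0) = 0
E: min(-7, 0) = -7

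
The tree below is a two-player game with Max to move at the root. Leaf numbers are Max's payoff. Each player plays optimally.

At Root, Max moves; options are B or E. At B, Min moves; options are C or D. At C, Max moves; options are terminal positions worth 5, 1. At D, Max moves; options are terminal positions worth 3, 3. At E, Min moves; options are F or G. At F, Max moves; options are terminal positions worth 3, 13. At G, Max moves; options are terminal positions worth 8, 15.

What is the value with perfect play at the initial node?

13

C (Max): max(5, 1) = 5
D (Max): max(3, 3) = 3
B (Min): min(5, 3) = 3
F (Max): max(3, 13) = 13
G (Max): max(8, 15) = 15
E (Min): min(13, 15) = 13
Root (Max): max(3, 13) = 13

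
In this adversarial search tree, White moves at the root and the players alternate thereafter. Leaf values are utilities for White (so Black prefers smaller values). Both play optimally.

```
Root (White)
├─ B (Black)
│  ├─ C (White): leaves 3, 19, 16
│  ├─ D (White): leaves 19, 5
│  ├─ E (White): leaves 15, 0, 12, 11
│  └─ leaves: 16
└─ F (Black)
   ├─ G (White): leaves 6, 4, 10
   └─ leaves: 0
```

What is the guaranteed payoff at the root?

C (White): max(3, 19, 16) = 19
D (White): max(19, 5) = 19
E (White): max(15, 0, 12, 11) = 15
B (Black): min(19, 19, 15, 16) = 15
G (White): max(6, 4, 10) = 10
F (Black): min(10, 0) = 0
Root (White): max(15, 0) = 15

15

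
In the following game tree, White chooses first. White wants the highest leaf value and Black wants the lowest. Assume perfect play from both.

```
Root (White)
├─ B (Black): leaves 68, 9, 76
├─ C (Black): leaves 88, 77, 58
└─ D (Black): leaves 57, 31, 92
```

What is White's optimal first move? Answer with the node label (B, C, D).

B (Black): min(68, 9, 76) = 9
C (Black): min(88, 77, 58) = 58
D (Black): min(57, 31, 92) = 31
Root (White): max(9, 58, 31) = 58
White picks the child with the highest value: C (value 58).

C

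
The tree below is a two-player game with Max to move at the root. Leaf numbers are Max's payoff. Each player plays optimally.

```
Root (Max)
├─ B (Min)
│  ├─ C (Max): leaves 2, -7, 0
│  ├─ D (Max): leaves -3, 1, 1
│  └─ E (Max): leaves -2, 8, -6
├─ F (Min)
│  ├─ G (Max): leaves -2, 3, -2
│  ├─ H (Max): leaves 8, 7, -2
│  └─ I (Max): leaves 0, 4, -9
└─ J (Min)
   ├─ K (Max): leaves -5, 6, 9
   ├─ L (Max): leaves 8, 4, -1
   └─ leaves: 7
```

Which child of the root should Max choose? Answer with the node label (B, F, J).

C (Max): max(2, -7, 0) = 2
D (Max): max(-3, 1, 1) = 1
E (Max): max(-2, 8, -6) = 8
B (Min): min(2, 1, 8) = 1
G (Max): max(-2, 3, -2) = 3
H (Max): max(8, 7, -2) = 8
I (Max): max(0, 4, -9) = 4
F (Min): min(3, 8, 4) = 3
K (Max): max(-5, 6, 9) = 9
L (Max): max(8, 4, -1) = 8
J (Min): min(9, 8, 7) = 7
Root (Max): max(1, 3, 7) = 7
Max picks the child with the highest value: J (value 7).

J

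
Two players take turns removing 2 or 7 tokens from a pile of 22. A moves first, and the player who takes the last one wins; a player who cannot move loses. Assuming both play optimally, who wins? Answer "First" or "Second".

Second

i:   0  1  2  3  4  5  6  7  8  9 10 11 12 13 14 15 16 17 18 19 20 21 22
     L  L  W  W  L  L  W  W  W  L  L  W  W  L  L  W  W  W  L  L  W  W  L
Position 22 is L, so the second player wins.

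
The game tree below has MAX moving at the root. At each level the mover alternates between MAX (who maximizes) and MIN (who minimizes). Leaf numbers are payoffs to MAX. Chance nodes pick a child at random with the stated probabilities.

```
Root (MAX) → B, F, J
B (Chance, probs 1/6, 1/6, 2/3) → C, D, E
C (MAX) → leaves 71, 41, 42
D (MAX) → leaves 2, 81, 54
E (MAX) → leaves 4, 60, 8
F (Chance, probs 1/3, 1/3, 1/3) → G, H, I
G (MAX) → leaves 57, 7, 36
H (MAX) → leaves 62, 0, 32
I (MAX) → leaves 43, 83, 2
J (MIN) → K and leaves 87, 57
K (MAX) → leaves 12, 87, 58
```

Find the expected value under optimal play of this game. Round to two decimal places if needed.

C (MAX): max(71, 41, 42) = 71
D (MAX): max(2, 81, 54) = 81
E (MAX): max(4, 60, 8) = 60
B (Chance): 1/6·71 + 1/6·81 + 2/3·60 = 65.33
G (MAX): max(57, 7, 36) = 57
H (MAX): max(62, 0, 32) = 62
I (MAX): max(43, 83, 2) = 83
F (Chance): 1/3·57 + 1/3·62 + 1/3·83 = 67.33
K (MAX): max(12, 87, 58) = 87
J (MIN): min(87, 87, 57) = 57
Root (MAX): max(65.33, 67.33, 57) = 67.33

67.33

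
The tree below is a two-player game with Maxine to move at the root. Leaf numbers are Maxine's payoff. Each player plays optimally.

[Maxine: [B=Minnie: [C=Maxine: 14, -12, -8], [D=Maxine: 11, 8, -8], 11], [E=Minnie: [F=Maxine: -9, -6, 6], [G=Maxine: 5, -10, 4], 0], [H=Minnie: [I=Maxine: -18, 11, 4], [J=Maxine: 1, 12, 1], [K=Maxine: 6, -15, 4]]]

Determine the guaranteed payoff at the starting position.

C (Maxine): max(14, -12, -8) = 14
D (Maxine): max(11, 8, -8) = 11
B (Minnie): min(14, 11, 11) = 11
F (Maxine): max(-9, -6, 6) = 6
G (Maxine): max(5, -10, 4) = 5
E (Minnie): min(6, 5, 0) = 0
I (Maxine): max(-18, 11, 4) = 11
J (Maxine): max(1, 12, 1) = 12
K (Maxine): max(6, -15, 4) = 6
H (Minnie): min(11, 12, 6) = 6
Root (Maxine): max(11, 0, 6) = 11

11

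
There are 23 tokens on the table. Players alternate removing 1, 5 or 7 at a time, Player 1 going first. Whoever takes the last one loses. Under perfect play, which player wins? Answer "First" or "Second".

i:   0  1  2  3  4  5  6  7  8  9 10 11 12 13 14 15 16 17 18 19 20 21 22 23
     W  L  W  L  W  L  W  L  W  L  W  L  W  L  W  L  W  L  W  L  W  L  W  L
Position 23 is L, so the second player wins.

Second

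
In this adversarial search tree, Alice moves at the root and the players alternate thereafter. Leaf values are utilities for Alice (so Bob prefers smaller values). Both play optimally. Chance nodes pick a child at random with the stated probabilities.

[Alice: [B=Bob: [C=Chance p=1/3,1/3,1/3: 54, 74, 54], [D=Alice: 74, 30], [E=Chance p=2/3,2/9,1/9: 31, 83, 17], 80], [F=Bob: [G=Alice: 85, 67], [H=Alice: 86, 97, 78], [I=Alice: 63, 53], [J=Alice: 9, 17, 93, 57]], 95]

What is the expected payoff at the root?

C (Chance): 1/3·54 + 1/3·74 + 1/3·54 = 60.67
D (Alice): max(74, 30) = 74
E (Chance): 2/3·31 + 2/9·83 + 1/9·17 = 41
B (Bob): min(60.67, 74, 41, 80) = 41
G (Alice): max(85, 67) = 85
H (Alice): max(86, 97, 78) = 97
I (Alice): max(63, 53) = 63
J (Alice): max(9, 17, 93, 57) = 93
F (Bob): min(85, 97, 63, 93) = 63
Root (Alice): max(41, 63, 95) = 95

95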